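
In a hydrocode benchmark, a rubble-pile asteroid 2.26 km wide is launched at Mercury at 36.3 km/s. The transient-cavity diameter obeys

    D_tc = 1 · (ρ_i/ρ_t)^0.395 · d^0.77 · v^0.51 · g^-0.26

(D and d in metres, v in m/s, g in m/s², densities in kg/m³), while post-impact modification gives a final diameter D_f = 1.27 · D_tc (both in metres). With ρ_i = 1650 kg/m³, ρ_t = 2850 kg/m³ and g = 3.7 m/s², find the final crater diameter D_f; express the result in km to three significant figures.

In SI: d = 2260 m, v = 36300 m/s.
(ρ_i/ρ_t)^0.395 = (1650/2850)^0.395 = 0.8058
d^0.77 = 2260^0.77 = 382.5
v^0.51 = 36300^0.51 = 211.6
g^-0.26 = 3.7^-0.26 = 0.7117
D_tc = 1 × 0.8058 × 382.5 × 211.6 × 0.7117 = 46420 m
D_f = 1.27 × 46420 = 58953 m
     = 58.95 km

D_f ≈ 59.0 km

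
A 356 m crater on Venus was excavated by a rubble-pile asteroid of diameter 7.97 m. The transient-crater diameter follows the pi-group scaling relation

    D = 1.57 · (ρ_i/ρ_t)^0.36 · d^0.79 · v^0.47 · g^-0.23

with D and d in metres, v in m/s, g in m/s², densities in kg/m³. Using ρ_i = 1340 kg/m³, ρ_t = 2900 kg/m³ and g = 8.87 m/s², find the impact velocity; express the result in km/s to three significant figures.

v ≈ 16.5 km/s

Rearranging for v: v = [D / (1.57 · (1340/2900)^0.36 · 7.97^0.79 · 8.87^-0.23)]^(1/0.47).
(1340/2900)^0.36 = 0.7573
7.97^0.79 = 5.154
8.87^-0.23 = 0.6053
Denominator = 1.57 × 0.7573 × 5.154 × 0.6053 = 3.709
D / 3.709 = 356 / 3.709 = 95.98
v = 95.98^(1/0.47) = 95.98^2.1277 = 16500 m/s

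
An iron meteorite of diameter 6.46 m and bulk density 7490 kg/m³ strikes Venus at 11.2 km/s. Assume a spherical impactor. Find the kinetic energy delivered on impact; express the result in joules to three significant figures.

E ≈ 6.63 × 10^13 J

v = 11200 m/s.
Mass m = (π/6) ρ d³ = (π/6) × 7490 × (6.46)³ = 1.057 × 10^6 kg
E = ½ m v² = 0.5 × 1.057 × 10^6 × (11200)² = 6.630 × 10^13 J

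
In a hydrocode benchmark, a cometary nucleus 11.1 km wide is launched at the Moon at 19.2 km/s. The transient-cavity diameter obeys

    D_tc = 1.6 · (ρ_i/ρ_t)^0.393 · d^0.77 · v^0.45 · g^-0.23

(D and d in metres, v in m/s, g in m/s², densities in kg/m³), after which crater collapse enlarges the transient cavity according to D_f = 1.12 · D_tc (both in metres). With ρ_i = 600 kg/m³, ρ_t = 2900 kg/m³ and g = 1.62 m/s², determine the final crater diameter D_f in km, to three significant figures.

D_f ≈ 95.2 km

In SI: d = 11100 m, v = 19200 m/s.
(ρ_i/ρ_t)^0.393 = (600/2900)^0.393 = 0.5384
d^0.77 = 11100^0.77 = 1303
v^0.45 = 19200^0.45 = 84.62
g^-0.23 = 1.62^-0.23 = 0.8950
D_tc = 1.6 × 0.5384 × 1303 × 84.62 × 0.8950 = 85010 m
D_f = 1.12 × 85010 = 95211 m
     = 95.21 km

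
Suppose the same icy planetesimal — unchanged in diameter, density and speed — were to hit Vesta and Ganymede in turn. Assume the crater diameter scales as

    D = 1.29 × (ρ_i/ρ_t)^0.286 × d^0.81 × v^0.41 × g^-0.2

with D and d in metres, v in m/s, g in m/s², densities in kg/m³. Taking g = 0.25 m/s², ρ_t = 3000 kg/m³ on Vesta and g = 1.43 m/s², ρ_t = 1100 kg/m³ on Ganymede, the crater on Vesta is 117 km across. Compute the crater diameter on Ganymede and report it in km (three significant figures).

D ≈ 110 km

The impactor-only factors (d, v, ρ_i) cancel in the ratio, leaving D_Ganymede/D_Vesta = (g_Ganymede/g_Vesta)^-0.2 · (ρ_t,Vesta/ρ_t,Ganymede)^0.286.
(1.43/0.25)^-0.2 = 5.720^-0.2 = 0.7055
(3000/1100)^0.286 = 2.727^0.286 = 1.332
Ratio = 0.7055 × 1.332 = 0.9397
D_Ganymede = 0.9397 × 117 km = 110 km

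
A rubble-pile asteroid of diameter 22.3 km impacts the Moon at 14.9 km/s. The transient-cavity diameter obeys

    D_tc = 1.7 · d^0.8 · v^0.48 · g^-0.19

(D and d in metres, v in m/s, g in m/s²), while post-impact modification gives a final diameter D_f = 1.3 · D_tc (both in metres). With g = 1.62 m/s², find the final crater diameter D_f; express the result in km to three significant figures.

In SI: d = 22300 m, v = 14900 m/s.
d^0.8 = 22300^0.8 = 3011
v^0.48 = 14900^0.48 = 100.7
g^-0.19 = 1.62^-0.19 = 0.9124
D_tc = 1.7 × 3011 × 100.7 × 0.9124 = 4.703 × 10^5 m
D_f = 1.3 × 4.703 × 10^5 = 6.114 × 10^5 m
     = 611.4 km

D_f ≈ 611 km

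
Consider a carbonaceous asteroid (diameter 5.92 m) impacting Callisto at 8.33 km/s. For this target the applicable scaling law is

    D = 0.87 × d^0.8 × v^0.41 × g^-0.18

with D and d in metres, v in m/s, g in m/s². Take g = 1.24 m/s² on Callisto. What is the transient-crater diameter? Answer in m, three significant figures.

D ≈ 141 m

In SI units: v = 8330 m/s.
d^0.8 = 5.92^0.8 = 4.148
v^0.41 = 8330^0.41 = 40.50
g^-0.18 = 1.24^-0.18 = 0.9620
D = 0.87 × 4.148 × 40.50 × 0.9620 = 140.6 m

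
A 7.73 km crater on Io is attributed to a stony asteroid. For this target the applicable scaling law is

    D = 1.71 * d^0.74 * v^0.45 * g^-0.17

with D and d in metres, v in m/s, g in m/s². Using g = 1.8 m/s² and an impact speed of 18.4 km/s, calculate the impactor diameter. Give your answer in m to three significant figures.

d ≈ 254 m

Rearranging for d: d = [D / (1.71 · 18400^0.45 · 1.8^-0.17)]^(1/0.74).
D = 7730 m.
18400^0.45 = 83.02
1.8^-0.17 = 0.9049
Denominator = 1.71 × 83.02 × 0.9049 = 128.5
D / 128.5 = 7730 / 128.5 = 60.16
d = 60.16^(1/0.74) = 60.16^1.3514 = 253.8 m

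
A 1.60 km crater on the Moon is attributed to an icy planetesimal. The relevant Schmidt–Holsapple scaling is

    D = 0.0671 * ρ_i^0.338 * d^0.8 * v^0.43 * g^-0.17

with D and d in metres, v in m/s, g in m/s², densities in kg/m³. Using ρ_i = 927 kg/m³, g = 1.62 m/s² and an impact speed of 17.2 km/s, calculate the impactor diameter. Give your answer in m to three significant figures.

Rearranging for d: d = [D / (0.0671 · 927^0.338 · 17200^0.43 · 1.62^-0.17)]^(1/0.8).
D = 1600 m.
927^0.338 = 10.07
17200^0.43 = 66.26
1.62^-0.17 = 0.9213
Denominator = 0.0671 × 10.07 × 66.26 × 0.9213 = 41.25
D / 41.25 = 1600 / 41.25 = 38.79
d = 38.79^(1/0.8) = 38.79^1.25 = 96.81 m

d ≈ 96.8 m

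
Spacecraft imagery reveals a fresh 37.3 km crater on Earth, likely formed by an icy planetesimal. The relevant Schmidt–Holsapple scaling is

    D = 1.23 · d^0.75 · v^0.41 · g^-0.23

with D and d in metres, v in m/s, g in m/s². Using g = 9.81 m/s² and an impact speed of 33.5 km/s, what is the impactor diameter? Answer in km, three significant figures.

Rearranging for d: d = [D / (1.23 · 33500^0.41 · 9.81^-0.23)]^(1/0.75).
D = 37300 m.
33500^0.41 = 71.66
9.81^-0.23 = 0.5914
Denominator = 1.23 × 71.66 × 0.5914 = 52.13
D / 52.13 = 37300 / 52.13 = 715.5
d = 715.5^(1/0.75) = 715.5^1.3333 = 6398 m

d ≈ 6.40 km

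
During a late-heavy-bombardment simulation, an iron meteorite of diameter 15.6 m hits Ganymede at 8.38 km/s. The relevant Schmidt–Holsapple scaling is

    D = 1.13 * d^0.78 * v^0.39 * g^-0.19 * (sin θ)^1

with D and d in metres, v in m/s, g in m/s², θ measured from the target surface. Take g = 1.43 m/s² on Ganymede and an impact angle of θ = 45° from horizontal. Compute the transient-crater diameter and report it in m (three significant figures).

D ≈ 216 m

In SI units: v = 8380 m/s.
d^0.78 = 15.6^0.78 = 8.524
v^0.39 = 8380^0.39 = 33.89
g^-0.19 = 1.43^-0.19 = 0.9343
(sin 45°)^1 = 0.7071^1 = 0.7071
D = 1.13 × 8.524 × 33.89 × 0.9343 × 0.7071 = 215.7 m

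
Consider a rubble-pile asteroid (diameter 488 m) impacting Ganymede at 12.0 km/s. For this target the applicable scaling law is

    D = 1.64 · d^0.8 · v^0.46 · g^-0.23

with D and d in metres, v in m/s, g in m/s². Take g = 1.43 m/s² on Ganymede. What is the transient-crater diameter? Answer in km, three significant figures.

D ≈ 16.1 km

In SI units: v = 12000 m/s.
d^0.8 = 488^0.8 = 141.5
v^0.46 = 12000^0.46 = 75.24
g^-0.23 = 1.43^-0.23 = 0.9210
D = 1.64 × 141.5 × 75.24 × 0.9210 = 16081 m
   = 16.08 km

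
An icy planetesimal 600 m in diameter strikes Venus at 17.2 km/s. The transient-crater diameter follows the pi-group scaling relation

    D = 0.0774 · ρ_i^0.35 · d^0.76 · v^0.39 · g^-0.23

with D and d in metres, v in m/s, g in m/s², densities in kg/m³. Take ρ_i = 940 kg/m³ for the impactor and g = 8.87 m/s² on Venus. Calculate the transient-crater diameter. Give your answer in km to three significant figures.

In SI units: v = 17200 m/s.
ρ_i^0.35 = 940^0.35 = 10.98
d^0.76 = 600^0.76 = 129.2
v^0.39 = 17200^0.39 = 44.86
g^-0.23 = 8.87^-0.23 = 0.6053
D = 0.0774 × 10.98 × 129.2 × 44.86 × 0.6053 = 2982 m
   = 2.982 km

D ≈ 2.98 km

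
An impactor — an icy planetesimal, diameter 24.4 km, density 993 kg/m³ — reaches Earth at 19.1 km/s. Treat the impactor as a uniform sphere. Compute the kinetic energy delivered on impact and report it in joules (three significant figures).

d = 24400 m; v = 19100 m/s.
Mass m = (π/6) ρ d³ = (π/6) × 993 × (24400)³ = 7.553 × 10^15 kg
E = ½ m v² = 0.5 × 7.553 × 10^15 × (19100)² = 1.378 × 10^24 J

E ≈ 1.38 × 10^24 J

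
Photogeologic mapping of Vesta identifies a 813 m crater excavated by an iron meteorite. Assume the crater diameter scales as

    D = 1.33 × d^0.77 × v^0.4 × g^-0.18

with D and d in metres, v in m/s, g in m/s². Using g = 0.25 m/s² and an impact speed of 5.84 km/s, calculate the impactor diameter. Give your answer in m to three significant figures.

d ≈ 33.2 m

Rearranging for d: d = [D / (1.33 · 5840^0.4 · 0.25^-0.18)]^(1/0.77).
5840^0.4 = 32.10
0.25^-0.18 = 1.283
Denominator = 1.33 × 32.10 × 1.283 = 54.78
D / 54.78 = 813 / 54.78 = 14.84
d = 14.84^(1/0.77) = 14.84^1.2987 = 33.22 m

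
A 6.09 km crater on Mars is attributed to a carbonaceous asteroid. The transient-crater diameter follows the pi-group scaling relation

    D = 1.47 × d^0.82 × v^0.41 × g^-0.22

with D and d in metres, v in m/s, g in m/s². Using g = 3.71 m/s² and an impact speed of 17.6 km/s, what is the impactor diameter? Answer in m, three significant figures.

d ≈ 276 m

Rearranging for d: d = [D / (1.47 · 17600^0.41 · 3.71^-0.22)]^(1/0.82).
D = 6090 m.
17600^0.41 = 55.04
3.71^-0.22 = 0.7494
Denominator = 1.47 × 55.04 × 0.7494 = 60.63
D / 60.63 = 6090 / 60.63 = 100.4
d = 100.4^(1/0.82) = 100.4^1.2195 = 276.1 m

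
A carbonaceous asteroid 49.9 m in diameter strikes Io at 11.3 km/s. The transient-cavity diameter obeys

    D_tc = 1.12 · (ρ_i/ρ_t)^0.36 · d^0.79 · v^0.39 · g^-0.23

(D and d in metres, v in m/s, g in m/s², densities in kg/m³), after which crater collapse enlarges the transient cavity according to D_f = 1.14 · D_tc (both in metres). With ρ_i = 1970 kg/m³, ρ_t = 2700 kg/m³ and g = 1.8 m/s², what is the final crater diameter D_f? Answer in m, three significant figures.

v = 11300 m/s.
(ρ_i/ρ_t)^0.36 = (1970/2700)^0.36 = 0.8927
d^0.79 = 49.9^0.79 = 21.95
v^0.39 = 11300^0.39 = 38.08
g^-0.23 = 1.8^-0.23 = 0.8735
D_tc = 1.12 × 0.8927 × 21.95 × 38.08 × 0.8735 = 730.0 m
D_f = 1.14 × 730.0 = 832.2 m

D_f ≈ 832 m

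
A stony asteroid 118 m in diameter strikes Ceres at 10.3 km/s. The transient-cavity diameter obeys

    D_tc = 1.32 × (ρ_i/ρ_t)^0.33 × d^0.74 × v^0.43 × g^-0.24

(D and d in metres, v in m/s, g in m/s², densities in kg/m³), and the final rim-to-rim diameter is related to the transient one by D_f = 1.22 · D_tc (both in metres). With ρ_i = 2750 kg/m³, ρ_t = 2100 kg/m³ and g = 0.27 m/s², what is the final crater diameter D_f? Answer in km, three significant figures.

D_f ≈ 4.37 km

v = 10300 m/s.
(ρ_i/ρ_t)^0.33 = (2750/2100)^0.33 = 1.093
d^0.74 = 118^0.74 = 34.13
v^0.43 = 10300^0.43 = 53.15
g^-0.24 = 0.27^-0.24 = 1.369
D_tc = 1.32 × 1.093 × 34.13 × 53.15 × 1.369 = 3583 m
D_f = 1.22 × 3583 = 4371 m
     = 4.371 km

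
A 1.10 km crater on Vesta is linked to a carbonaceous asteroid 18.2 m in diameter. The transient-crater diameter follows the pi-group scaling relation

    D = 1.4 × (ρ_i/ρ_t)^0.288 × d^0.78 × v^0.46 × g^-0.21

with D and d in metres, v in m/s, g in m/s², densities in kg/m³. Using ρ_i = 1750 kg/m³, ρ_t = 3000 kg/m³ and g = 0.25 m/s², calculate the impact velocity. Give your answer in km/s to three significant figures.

Rearranging for v: v = [D / (1.4 · (1750/3000)^0.288 · 18.2^0.78 · 0.25^-0.21)]^(1/0.46).
D = 1100 m.
(1750/3000)^0.288 = 0.8562
18.2^0.78 = 9.613
0.25^-0.21 = 1.338
Denominator = 1.4 × 0.8562 × 9.613 × 1.338 = 15.42
D / 15.42 = 1100 / 15.42 = 71.34
v = 71.34^(1/0.46) = 71.34^2.1739 = 10690 m/s

v ≈ 10.7 km/s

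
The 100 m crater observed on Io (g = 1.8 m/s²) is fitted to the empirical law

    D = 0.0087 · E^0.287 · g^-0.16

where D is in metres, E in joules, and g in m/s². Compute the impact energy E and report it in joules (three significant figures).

E ≈ 1.95 × 10^14 J

Rearranging: E = [D / (0.0087 · g^-0.16)]^(1/0.287).
g^-0.16 = 1.8^-0.16 = 0.9102
D / (0.0087 × 0.9102) = 100 / (7.919 × 10^-3) = 1.263 × 10^4
E = (1.263 × 10^4)^3.4843 = 1.952 × 10^14 J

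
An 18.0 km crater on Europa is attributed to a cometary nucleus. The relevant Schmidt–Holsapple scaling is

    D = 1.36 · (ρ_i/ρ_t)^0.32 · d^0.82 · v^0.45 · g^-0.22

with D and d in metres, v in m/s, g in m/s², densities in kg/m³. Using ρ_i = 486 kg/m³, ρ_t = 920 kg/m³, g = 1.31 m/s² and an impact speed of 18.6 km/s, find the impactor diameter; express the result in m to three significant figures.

d ≈ 665 m

Rearranging for d: d = [D / (1.36 · (486/920)^0.32 · 18600^0.45 · 1.31^-0.22)]^(1/0.82).
D = 18000 m.
(486/920)^0.32 = 0.8153
18600^0.45 = 83.42
1.31^-0.22 = 0.9423
Denominator = 1.36 × 0.8153 × 83.42 × 0.9423 = 87.16
D / 87.16 = 18000 / 87.16 = 206.5
d = 206.5^(1/0.82) = 206.5^1.2195 = 665.3 m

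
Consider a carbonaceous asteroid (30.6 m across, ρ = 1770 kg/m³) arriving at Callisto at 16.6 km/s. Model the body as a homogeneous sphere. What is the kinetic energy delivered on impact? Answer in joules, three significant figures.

v = 16600 m/s.
Mass m = (π/6) ρ d³ = (π/6) × 1770 × (30.6)³ = 2.655 × 10^7 kg
E = ½ m v² = 0.5 × 2.655 × 10^7 × (16600)² = 3.658 × 10^15 J

E ≈ 3.66 × 10^15 J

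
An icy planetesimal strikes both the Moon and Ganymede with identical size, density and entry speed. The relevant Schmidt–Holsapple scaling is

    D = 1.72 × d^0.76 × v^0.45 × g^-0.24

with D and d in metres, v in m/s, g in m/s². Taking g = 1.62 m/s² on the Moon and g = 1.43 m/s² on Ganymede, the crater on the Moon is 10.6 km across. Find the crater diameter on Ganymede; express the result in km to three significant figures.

All impactor-dependent factors cancel in the ratio, leaving D_Ganymede/D_Moon = (g_Ganymede/g_Moon)^-0.24.
(1.43/1.62)^-0.24 = 0.8827^-0.24 = 1.030
D_Ganymede = 1.030 × 10.6 km = 10.9 km

D ≈ 10.9 km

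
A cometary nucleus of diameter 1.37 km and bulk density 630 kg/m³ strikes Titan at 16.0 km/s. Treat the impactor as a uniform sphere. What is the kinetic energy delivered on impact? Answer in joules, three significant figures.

d = 1370 m; v = 16000 m/s.
Mass m = (π/6) ρ d³ = (π/6) × 630 × (1370)³ = 8.482 × 10^11 kg
E = ½ m v² = 0.5 × 8.482 × 10^11 × (16000)² = 1.086 × 10^20 J

E ≈ 1.09 × 10^20 J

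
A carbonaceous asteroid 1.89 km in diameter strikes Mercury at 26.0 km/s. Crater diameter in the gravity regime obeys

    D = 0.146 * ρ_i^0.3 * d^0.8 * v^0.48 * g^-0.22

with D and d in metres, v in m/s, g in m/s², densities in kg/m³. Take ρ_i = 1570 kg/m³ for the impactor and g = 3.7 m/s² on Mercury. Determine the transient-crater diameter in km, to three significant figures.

In SI units: d = 1890 m, v = 26000 m/s.
ρ_i^0.3 = 1570^0.3 = 9.094
d^0.8 = 1890^0.8 = 418.0
v^0.48 = 26000^0.48 = 131.6
g^-0.22 = 3.7^-0.22 = 0.7499
D = 0.146 × 9.094 × 418.0 × 131.6 × 0.7499 = 54770 m
   = 54.77 km

D ≈ 54.8 km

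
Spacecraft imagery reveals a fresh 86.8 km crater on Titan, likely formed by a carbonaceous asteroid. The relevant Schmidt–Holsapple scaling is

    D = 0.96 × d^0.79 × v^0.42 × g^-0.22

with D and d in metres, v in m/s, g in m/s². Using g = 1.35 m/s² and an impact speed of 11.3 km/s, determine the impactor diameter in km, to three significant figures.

d ≈ 14.3 km

Rearranging for d: d = [D / (0.96 · 11300^0.42 · 1.35^-0.22)]^(1/0.79).
D = 86800 m.
11300^0.42 = 50.38
1.35^-0.22 = 0.9361
Denominator = 0.96 × 50.38 × 0.9361 = 45.27
D / 45.27 = 86800 / 45.27 = 1917
d = 1917^(1/0.79) = 1917^1.2658 = 14294 m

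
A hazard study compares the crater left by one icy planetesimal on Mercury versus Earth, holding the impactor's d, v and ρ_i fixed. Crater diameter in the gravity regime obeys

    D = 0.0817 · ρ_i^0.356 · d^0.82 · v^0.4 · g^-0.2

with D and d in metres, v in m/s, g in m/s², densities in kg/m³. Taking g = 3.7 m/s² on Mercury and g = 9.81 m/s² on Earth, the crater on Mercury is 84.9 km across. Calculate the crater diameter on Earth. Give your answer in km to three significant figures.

All impactor-dependent factors cancel in the ratio, leaving D_Earth/D_Mercury = (g_Earth/g_Mercury)^-0.2.
(9.81/3.7)^-0.2 = 2.651^-0.2 = 0.8228
D_Earth = 0.8228 × 84.9 km = 69.9 km

D ≈ 69.9 km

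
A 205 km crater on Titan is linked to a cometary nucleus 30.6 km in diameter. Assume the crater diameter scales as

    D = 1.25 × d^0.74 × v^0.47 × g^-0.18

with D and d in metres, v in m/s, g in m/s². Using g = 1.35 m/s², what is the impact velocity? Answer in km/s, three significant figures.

v ≈ 12.1 km/s

Rearranging for v: v = [D / (1.25 · 30600^0.74 · 1.35^-0.18)]^(1/0.47).
D = 205000 m.
30600^0.74 = 2087
1.35^-0.18 = 0.9474
Denominator = 1.25 × 2087 × 0.9474 = 2472
D / 2472 = 205000 / 2472 = 82.93
v = 82.93^(1/0.47) = 82.93^2.1277 = 12090 m/s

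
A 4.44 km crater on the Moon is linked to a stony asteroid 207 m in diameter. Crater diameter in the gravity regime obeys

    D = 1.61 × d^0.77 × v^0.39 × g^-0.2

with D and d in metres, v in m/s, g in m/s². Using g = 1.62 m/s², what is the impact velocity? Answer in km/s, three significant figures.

Rearranging for v: v = [D / (1.61 · 207^0.77 · 1.62^-0.2)]^(1/0.39).
D = 4440 m.
207^0.77 = 60.72
1.62^-0.2 = 0.9080
Denominator = 1.61 × 60.72 × 0.9080 = 88.77
D / 88.77 = 4440 / 88.77 = 50.02
v = 50.02^(1/0.39) = 50.02^2.5641 = 22739 m/s

v ≈ 22.7 km/s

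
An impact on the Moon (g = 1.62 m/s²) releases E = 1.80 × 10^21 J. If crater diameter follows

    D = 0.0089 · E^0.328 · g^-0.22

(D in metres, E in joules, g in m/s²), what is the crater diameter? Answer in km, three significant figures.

E^0.328 = (1.80 × 10^21)^0.328 = 9.370 × 10^6
g^-0.22 = 1.62^-0.22 = 0.8993
D = 0.0089 × 9.370 × 10^6 × 0.8993 = 74995 m
   = 75.00 km

D ≈ 75.0 km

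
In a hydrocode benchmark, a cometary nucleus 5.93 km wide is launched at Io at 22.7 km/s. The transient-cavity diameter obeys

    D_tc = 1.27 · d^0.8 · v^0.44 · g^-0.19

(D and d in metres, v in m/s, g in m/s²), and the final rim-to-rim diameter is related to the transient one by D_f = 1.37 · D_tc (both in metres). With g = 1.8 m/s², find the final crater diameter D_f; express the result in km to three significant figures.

In SI: d = 5930 m, v = 22700 m/s.
d^0.8 = 5930^0.8 = 1043
v^0.44 = 22700^0.44 = 82.54
g^-0.19 = 1.8^-0.19 = 0.8943
D_tc = 1.27 × 1043 × 82.54 × 0.8943 = 97780 m
D_f = 1.37 × 97780 = 1.340 × 10^5 m
     = 134.0 km

D_f ≈ 134 km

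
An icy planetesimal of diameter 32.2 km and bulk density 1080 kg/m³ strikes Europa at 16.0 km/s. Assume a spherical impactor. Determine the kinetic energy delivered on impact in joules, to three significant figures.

d = 32200 m; v = 16000 m/s.
Mass m = (π/6) ρ d³ = (π/6) × 1080 × (32200)³ = 1.888 × 10^16 kg
E = ½ m v² = 0.5 × 1.888 × 10^16 × (16000)² = 2.417 × 10^24 J

E ≈ 2.42 × 10^24 J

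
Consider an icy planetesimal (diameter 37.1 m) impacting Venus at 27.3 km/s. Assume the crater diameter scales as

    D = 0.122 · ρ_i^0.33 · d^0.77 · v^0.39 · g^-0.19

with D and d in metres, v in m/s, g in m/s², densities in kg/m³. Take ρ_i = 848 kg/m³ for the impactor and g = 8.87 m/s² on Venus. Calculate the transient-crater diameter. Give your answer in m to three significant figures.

In SI units: v = 27300 m/s.
ρ_i^0.33 = 848^0.33 = 9.255
d^0.77 = 37.1^0.77 = 16.16
v^0.39 = 27300^0.39 = 53.72
g^-0.19 = 8.87^-0.19 = 0.6605
D = 0.122 × 9.255 × 16.16 × 53.72 × 0.6605 = 647.4 m

D ≈ 647 m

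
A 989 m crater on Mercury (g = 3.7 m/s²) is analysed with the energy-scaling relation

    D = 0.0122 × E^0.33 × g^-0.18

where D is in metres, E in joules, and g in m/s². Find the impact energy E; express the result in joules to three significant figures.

Rearranging: E = [D / (0.0122 · g^-0.18)]^(1/0.33).
g^-0.18 = 3.7^-0.18 = 0.7902
D / (0.0122 × 0.7902) = 989 / (9.640 × 10^-3) = 1.026 × 10^5
E = (1.026 × 10^5)^3.0303 = 1.532 × 10^15 J

E ≈ 1.53 × 10^15 J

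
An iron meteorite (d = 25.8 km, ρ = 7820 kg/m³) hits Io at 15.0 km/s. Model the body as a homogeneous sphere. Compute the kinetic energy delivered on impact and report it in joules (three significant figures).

E ≈ 7.91 × 10^24 J

d = 25800 m; v = 15000 m/s.
Mass m = (π/6) ρ d³ = (π/6) × 7820 × (25800)³ = 7.032 × 10^16 kg
E = ½ m v² = 0.5 × 7.032 × 10^16 × (15000)² = 7.911 × 10^24 J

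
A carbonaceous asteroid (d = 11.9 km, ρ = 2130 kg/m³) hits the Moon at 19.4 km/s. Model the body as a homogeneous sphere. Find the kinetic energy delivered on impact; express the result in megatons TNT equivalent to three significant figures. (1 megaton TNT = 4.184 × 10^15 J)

d = 11900 m; v = 19400 m/s.
Mass m = (π/6) ρ d³ = (π/6) × 2130 × (11900)³ = 1.879 × 10^15 kg
E = ½ m v² = 0.5 × 1.879 × 10^15 × (19400)² = 3.536 × 10^23 J
   = 3.536 × 10^23 / 4.184×10^15 = 8.451 × 10^7 Mt

E ≈ 8.45 × 10^7 Mt TNT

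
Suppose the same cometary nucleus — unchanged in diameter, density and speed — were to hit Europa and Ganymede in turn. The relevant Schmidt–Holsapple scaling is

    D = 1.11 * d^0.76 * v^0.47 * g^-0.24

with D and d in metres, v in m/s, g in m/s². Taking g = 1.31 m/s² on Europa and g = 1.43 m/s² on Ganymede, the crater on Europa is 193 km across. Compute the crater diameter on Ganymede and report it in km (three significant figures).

All impactor-dependent factors cancel in the ratio, leaving D_Ganymede/D_Europa = (g_Ganymede/g_Europa)^-0.24.
(1.43/1.31)^-0.24 = 1.092^-0.24 = 0.9791
D_Ganymede = 0.9791 × 193 km = 189 km

D ≈ 189 km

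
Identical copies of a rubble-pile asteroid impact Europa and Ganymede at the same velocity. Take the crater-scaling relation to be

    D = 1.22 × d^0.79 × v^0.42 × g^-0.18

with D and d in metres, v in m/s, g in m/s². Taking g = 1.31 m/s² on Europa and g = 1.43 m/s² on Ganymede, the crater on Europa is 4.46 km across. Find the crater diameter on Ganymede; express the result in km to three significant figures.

D ≈ 4.39 km

All impactor-dependent factors cancel in the ratio, leaving D_Ganymede/D_Europa = (g_Ganymede/g_Europa)^-0.18.
(1.43/1.31)^-0.18 = 1.092^-0.18 = 0.9843
D_Ganymede = 0.9843 × 4.46 km = 4.39 km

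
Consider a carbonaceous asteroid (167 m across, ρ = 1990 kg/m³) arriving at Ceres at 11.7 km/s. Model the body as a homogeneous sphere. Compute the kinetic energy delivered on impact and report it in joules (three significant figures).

v = 11700 m/s.
Mass m = (π/6) ρ d³ = (π/6) × 1990 × (167)³ = 4.853 × 10^9 kg
E = ½ m v² = 0.5 × 4.853 × 10^9 × (11700)² = 3.322 × 10^17 J

E ≈ 3.32 × 10^17 J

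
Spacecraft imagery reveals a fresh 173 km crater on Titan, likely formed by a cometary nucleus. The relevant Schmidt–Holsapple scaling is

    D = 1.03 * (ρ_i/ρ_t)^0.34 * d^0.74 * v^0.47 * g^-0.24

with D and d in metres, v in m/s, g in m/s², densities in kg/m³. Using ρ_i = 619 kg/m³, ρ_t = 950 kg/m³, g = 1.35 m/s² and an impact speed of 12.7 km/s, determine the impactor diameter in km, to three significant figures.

d ≈ 38.2 km

Rearranging for d: d = [D / (1.03 · (619/950)^0.34 · 12700^0.47 · 1.35^-0.24)]^(1/0.74).
D = 173000 m.
(619/950)^0.34 = 0.8645
12700^0.47 = 84.88
1.35^-0.24 = 0.9305
Denominator = 1.03 × 0.8645 × 84.88 × 0.9305 = 70.33
D / 70.33 = 173000 / 70.33 = 2460
d = 2460^(1/0.74) = 2460^1.3514 = 38239 m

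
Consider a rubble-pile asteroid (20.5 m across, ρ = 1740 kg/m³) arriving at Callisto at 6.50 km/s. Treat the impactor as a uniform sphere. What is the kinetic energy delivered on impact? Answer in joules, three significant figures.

v = 6500 m/s.
Mass m = (π/6) ρ d³ = (π/6) × 1740 × (20.5)³ = 7.849 × 10^6 kg
E = ½ m v² = 0.5 × 7.849 × 10^6 × (6500)² = 1.658 × 10^14 J

E ≈ 1.66 × 10^14 J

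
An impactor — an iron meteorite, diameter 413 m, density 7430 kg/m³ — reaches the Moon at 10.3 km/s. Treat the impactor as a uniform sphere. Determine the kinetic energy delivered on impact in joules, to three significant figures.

E ≈ 1.45 × 10^19 J

v = 10300 m/s.
Mass m = (π/6) ρ d³ = (π/6) × 7430 × (413)³ = 2.741 × 10^11 kg
E = ½ m v² = 0.5 × 2.741 × 10^11 × (10300)² = 1.454 × 10^19 J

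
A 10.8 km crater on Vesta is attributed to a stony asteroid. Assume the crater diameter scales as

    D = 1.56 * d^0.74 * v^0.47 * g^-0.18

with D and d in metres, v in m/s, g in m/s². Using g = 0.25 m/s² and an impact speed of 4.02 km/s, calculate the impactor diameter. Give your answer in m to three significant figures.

Rearranging for d: d = [D / (1.56 · 4020^0.47 · 0.25^-0.18)]^(1/0.74).
D = 10800 m.
4020^0.47 = 49.43
0.25^-0.18 = 1.283
Denominator = 1.56 × 49.43 × 1.283 = 98.93
D / 98.93 = 10800 / 98.93 = 109.2
d = 109.2^(1/0.74) = 109.2^1.3514 = 568.1 m

d ≈ 568 m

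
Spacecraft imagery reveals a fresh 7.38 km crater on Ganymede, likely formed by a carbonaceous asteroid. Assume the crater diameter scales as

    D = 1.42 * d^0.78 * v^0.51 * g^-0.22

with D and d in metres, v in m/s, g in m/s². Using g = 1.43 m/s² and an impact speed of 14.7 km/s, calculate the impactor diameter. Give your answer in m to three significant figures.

d ≈ 121 m

Rearranging for d: d = [D / (1.42 · 14700^0.51 · 1.43^-0.22)]^(1/0.78).
D = 7380 m.
14700^0.51 = 133.5
1.43^-0.22 = 0.9243
Denominator = 1.42 × 133.5 × 0.9243 = 175.2
D / 175.2 = 7380 / 175.2 = 42.12
d = 42.12^(1/0.78) = 42.12^1.2821 = 121.0 m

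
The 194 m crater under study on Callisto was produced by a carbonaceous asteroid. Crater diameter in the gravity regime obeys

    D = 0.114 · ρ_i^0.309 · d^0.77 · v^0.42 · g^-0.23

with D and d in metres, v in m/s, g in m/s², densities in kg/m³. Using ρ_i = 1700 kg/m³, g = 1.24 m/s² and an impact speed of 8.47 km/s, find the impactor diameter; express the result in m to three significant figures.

Rearranging for d: d = [D / (0.114 · 1700^0.309 · 8470^0.42 · 1.24^-0.23)]^(1/0.77).
1700^0.309 = 9.959
8470^0.42 = 44.64
1.24^-0.23 = 0.9517
Denominator = 0.114 × 9.959 × 44.64 × 0.9517 = 48.23
D / 48.23 = 194 / 48.23 = 4.022
d = 4.022^(1/0.77) = 4.022^1.2987 = 6.095 m

d ≈ 6.10 m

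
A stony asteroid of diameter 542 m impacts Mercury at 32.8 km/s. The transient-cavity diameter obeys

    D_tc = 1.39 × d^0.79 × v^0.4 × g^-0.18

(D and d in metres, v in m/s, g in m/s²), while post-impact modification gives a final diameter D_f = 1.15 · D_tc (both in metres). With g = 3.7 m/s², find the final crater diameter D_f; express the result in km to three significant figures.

v = 32800 m/s.
d^0.79 = 542^0.79 = 144.5
v^0.4 = 32800^0.4 = 64.02
g^-0.18 = 3.7^-0.18 = 0.7902
D_tc = 1.39 × 144.5 × 64.02 × 0.7902 = 10160 m
D_f = 1.15 × 10160 = 11684 m
     = 11.68 km

D_f ≈ 11.7 km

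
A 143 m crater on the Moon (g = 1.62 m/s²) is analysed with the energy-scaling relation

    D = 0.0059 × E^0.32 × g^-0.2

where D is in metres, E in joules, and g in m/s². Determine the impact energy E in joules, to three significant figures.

E ≈ 6.80 × 10^13 J

Rearranging: E = [D / (0.0059 · g^-0.2)]^(1/0.32).
g^-0.2 = 1.62^-0.2 = 0.9080
D / (0.0059 × 0.9080) = 143 / (5.357 × 10^-3) = 2.669 × 10^4
E = (2.669 × 10^4)^3.125 = 6.797 × 10^13 J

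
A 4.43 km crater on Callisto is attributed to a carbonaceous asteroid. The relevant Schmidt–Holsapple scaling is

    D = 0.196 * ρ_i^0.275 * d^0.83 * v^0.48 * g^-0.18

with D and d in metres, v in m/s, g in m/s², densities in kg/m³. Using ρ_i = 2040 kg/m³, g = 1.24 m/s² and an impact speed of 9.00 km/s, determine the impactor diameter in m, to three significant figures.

Rearranging for d: d = [D / (0.196 · 2040^0.275 · 9000^0.48 · 1.24^-0.18)]^(1/0.83).
D = 4430 m.
2040^0.275 = 8.131
9000^0.48 = 79.07
1.24^-0.18 = 0.9620
Denominator = 0.196 × 8.131 × 79.07 × 0.9620 = 121.2
D / 121.2 = 4430 / 121.2 = 36.55
d = 36.55^(1/0.83) = 36.55^1.2048 = 76.38 m

d ≈ 76.4 m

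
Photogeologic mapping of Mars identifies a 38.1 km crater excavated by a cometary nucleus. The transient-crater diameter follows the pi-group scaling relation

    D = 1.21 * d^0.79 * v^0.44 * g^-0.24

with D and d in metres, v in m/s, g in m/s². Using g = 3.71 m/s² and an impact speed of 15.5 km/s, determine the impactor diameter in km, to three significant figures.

Rearranging for d: d = [D / (1.21 · 15500^0.44 · 3.71^-0.24)]^(1/0.79).
D = 38100 m.
15500^0.44 = 69.78
3.71^-0.24 = 0.7300
Denominator = 1.21 × 69.78 × 0.7300 = 61.64
D / 61.64 = 38100 / 61.64 = 618.1
d = 618.1^(1/0.79) = 618.1^1.2658 = 3411 m

d ≈ 3.41 km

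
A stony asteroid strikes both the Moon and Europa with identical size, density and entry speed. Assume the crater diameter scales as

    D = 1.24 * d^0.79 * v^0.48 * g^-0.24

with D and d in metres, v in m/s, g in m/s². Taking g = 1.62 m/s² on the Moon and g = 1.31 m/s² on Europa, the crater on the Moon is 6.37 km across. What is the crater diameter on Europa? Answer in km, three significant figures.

D ≈ 6.70 km

All impactor-dependent factors cancel in the ratio, leaving D_Europa/D_Moon = (g_Europa/g_Moon)^-0.24.
(1.31/1.62)^-0.24 = 0.8086^-0.24 = 1.052
D_Europa = 1.052 × 6.37 km = 6.70 km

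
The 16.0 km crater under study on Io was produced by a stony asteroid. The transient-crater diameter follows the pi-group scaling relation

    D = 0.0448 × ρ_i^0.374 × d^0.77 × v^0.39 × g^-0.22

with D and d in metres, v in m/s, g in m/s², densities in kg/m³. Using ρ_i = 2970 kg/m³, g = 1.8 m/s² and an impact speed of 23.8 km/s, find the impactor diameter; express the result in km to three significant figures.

Rearranging for d: d = [D / (0.0448 · 2970^0.374 · 23800^0.39 · 1.8^-0.22)]^(1/0.77).
D = 16000 m.
2970^0.374 = 19.90
23800^0.39 = 50.92
1.8^-0.22 = 0.8787
Denominator = 0.0448 × 19.90 × 50.92 × 0.8787 = 39.89
D / 39.89 = 16000 / 39.89 = 401.1
d = 401.1^(1/0.77) = 401.1^1.2987 = 2404 m

d ≈ 2.40 km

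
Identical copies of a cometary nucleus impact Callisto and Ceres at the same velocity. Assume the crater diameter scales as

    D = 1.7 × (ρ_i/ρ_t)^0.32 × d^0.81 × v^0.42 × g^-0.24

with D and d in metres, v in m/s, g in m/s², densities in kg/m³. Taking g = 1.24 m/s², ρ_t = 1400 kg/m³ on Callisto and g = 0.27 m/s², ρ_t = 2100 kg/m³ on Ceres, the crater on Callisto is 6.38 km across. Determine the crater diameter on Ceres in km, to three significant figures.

The impactor-only factors (d, v, ρ_i) cancel in the ratio, leaving D_Ceres/D_Callisto = (g_Ceres/g_Callisto)^-0.24 · (ρ_t,Callisto/ρ_t,Ceres)^0.32.
(0.27/1.24)^-0.24 = 0.2177^-0.24 = 1.442
(1400/2100)^0.32 = 0.6667^0.32 = 0.8783
Ratio = 1.442 × 0.8783 = 1.267
D_Ceres = 1.267 × 6.38 km = 8.08 km

D ≈ 8.08 km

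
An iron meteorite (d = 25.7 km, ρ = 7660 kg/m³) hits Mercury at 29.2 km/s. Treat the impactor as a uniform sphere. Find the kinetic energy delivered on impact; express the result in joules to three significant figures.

E ≈ 2.90 × 10^25 J

d = 25700 m; v = 29200 m/s.
Mass m = (π/6) ρ d³ = (π/6) × 7660 × (25700)³ = 6.808 × 10^16 kg
E = ½ m v² = 0.5 × 6.808 × 10^16 × (29200)² = 2.902 × 10^25 J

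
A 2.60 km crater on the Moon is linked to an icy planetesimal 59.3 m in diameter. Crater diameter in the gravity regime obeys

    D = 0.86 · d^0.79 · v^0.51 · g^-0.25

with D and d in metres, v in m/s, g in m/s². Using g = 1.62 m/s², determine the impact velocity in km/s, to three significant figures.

v ≈ 15.2 km/s

Rearranging for v: v = [D / (0.86 · 59.3^0.79 · 1.62^-0.25)]^(1/0.51).
D = 2600 m.
59.3^0.79 = 25.16
1.62^-0.25 = 0.8864
Denominator = 0.86 × 25.16 × 0.8864 = 19.18
D / 19.18 = 2600 / 19.18 = 135.6
v = 135.6^(1/0.51) = 135.6^1.9608 = 15168 m/s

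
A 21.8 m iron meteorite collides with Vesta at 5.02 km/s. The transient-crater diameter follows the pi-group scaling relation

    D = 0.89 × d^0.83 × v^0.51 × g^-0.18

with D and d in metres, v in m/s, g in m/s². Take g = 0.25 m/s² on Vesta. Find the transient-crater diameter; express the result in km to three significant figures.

In SI units: v = 5020 m/s.
d^0.83 = 21.8^0.83 = 12.91
v^0.51 = 5020^0.51 = 77.15
g^-0.18 = 0.25^-0.18 = 1.283
D = 0.89 × 12.91 × 77.15 × 1.283 = 1137 m
   = 1.137 km

D ≈ 1.14 km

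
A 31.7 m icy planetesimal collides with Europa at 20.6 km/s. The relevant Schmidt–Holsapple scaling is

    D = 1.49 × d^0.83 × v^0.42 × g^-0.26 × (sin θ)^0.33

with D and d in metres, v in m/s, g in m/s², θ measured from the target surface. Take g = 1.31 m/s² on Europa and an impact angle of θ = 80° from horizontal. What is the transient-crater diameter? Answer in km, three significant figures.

In SI units: v = 20600 m/s.
d^0.83 = 31.7^0.83 = 17.61
v^0.42 = 20600^0.42 = 64.84
g^-0.26 = 1.31^-0.26 = 0.9322
(sin 80°)^0.33 = 0.9848^0.33 = 0.9950
D = 1.49 × 17.61 × 64.84 × 0.9322 × 0.9950 = 1578 m
   = 1.578 km

D ≈ 1.58 km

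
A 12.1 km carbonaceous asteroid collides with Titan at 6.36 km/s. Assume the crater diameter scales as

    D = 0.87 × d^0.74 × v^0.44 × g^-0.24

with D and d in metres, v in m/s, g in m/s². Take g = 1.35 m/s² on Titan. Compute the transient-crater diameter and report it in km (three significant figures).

D ≈ 40.1 km

In SI units: d = 12100 m, v = 6360 m/s.
d^0.74 = 12100^0.74 = 1050
v^0.44 = 6360^0.44 = 47.15
g^-0.24 = 1.35^-0.24 = 0.9305
D = 0.87 × 1050 × 47.15 × 0.9305 = 40078 m
   = 40.08 km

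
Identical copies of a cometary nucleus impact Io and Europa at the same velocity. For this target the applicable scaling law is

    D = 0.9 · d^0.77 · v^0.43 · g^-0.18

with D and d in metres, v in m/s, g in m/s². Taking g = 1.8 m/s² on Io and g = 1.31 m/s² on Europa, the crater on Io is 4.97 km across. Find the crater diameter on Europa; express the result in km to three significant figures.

All impactor-dependent factors cancel in the ratio, leaving D_Europa/D_Io = (g_Europa/g_Io)^-0.18.
(1.31/1.8)^-0.18 = 0.7278^-0.18 = 1.059
D_Europa = 1.059 × 4.97 km = 5.26 km

D ≈ 5.26 km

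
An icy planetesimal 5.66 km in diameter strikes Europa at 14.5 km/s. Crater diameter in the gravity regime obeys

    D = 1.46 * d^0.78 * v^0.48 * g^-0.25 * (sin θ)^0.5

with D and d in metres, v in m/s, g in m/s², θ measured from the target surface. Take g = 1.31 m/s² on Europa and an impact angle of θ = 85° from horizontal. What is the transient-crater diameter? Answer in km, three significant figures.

In SI units: d = 5660 m, v = 14500 m/s.
d^0.78 = 5660^0.78 = 845.7
v^0.48 = 14500^0.48 = 99.42
g^-0.25 = 1.31^-0.25 = 0.9347
(sin 85°)^0.5 = 0.9962^0.5 = 0.9981
D = 1.46 × 845.7 × 99.42 × 0.9347 × 0.9981 = 1.145 × 10^5 m
   = 114.5 km

D ≈ 115 km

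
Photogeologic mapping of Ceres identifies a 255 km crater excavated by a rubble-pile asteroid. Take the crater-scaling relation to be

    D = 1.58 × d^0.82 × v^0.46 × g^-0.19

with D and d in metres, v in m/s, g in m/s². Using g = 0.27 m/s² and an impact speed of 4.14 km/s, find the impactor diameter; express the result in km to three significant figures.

d ≈ 15.5 km

Rearranging for d: d = [D / (1.58 · 4140^0.46 · 0.27^-0.19)]^(1/0.82).
D = 255000 m.
4140^0.46 = 46.11
0.27^-0.19 = 1.282
Denominator = 1.58 × 46.11 × 1.282 = 93.40
D / 93.40 = 255000 / 93.40 = 2730
d = 2730^(1/0.82) = 2730^1.2195 = 15502 m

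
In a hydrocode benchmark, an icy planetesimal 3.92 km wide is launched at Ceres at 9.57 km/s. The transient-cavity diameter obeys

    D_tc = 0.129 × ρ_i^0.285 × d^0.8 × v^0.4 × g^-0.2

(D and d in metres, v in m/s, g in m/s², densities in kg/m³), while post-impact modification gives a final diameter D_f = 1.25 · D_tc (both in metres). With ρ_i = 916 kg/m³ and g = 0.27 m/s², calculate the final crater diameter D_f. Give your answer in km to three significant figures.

D_f ≈ 42.9 km

In SI: d = 3920 m, v = 9570 m/s.
ρ_i^0.285 = 916^0.285 = 6.985
d^0.8 = 3920^0.8 = 749.3
v^0.4 = 9570^0.4 = 39.12
g^-0.2 = 0.27^-0.2 = 1.299
D_tc = 0.129 × 6.985 × 749.3 × 39.12 × 1.299 = 34310 m
D_f = 1.25 × 34310 = 42888 m
     = 42.89 km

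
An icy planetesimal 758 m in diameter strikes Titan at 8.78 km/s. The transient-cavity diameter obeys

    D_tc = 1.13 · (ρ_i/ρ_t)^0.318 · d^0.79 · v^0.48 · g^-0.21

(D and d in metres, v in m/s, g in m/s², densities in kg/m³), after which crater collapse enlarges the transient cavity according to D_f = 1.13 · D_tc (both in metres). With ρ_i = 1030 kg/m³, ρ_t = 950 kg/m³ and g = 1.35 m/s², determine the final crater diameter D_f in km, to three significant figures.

D_f ≈ 18.1 km

v = 8780 m/s.
(ρ_i/ρ_t)^0.318 = (1030/950)^0.318 = 1.026
d^0.79 = 758^0.79 = 188.3
v^0.48 = 8780^0.48 = 78.14
g^-0.21 = 1.35^-0.21 = 0.9389
D_tc = 1.13 × 1.026 × 188.3 × 78.14 × 0.9389 = 16020 m
D_f = 1.13 × 16020 = 18103 m
     = 18.10 km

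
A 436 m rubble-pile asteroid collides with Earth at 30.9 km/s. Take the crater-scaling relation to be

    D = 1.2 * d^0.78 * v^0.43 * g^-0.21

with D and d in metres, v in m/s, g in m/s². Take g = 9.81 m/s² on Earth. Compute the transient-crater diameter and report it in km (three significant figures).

In SI units: v = 30900 m/s.
d^0.78 = 436^0.78 = 114.5
v^0.43 = 30900^0.43 = 85.25
g^-0.21 = 9.81^-0.21 = 0.6191
D = 1.2 × 114.5 × 85.25 × 0.6191 = 7252 m
   = 7.252 km

D ≈ 7.25 km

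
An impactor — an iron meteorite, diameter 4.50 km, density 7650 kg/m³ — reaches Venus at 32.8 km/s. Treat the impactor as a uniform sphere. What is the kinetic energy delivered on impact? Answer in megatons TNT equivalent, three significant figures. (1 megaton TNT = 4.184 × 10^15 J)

E ≈ 4.69 × 10^7 Mt TNT

d = 4500 m; v = 32800 m/s.
Mass m = (π/6) ρ d³ = (π/6) × 7650 × (4500)³ = 3.650 × 10^14 kg
E = ½ m v² = 0.5 × 3.650 × 10^14 × (32800)² = 1.963 × 10^23 J
   = 1.963 × 10^23 / 4.184×10^15 = 4.692 × 10^7 Mt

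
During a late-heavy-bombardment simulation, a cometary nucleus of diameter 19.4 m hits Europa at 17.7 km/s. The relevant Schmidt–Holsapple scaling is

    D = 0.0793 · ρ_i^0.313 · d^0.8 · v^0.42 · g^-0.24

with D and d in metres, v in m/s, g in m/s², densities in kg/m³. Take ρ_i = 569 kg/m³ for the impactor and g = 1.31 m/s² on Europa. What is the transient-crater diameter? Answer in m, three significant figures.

D ≈ 353 m

In SI units: v = 17700 m/s.
ρ_i^0.313 = 569^0.313 = 7.284
d^0.8 = 19.4^0.8 = 10.72
v^0.42 = 17700^0.42 = 60.83
g^-0.24 = 1.31^-0.24 = 0.9372
D = 0.0793 × 7.284 × 10.72 × 60.83 × 0.9372 = 353.0 m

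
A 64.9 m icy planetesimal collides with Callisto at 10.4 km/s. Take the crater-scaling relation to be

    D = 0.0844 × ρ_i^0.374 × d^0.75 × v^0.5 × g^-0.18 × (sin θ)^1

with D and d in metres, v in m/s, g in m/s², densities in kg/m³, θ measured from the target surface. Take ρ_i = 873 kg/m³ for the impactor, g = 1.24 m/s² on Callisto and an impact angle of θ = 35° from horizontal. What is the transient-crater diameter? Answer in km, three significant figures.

In SI units: v = 10400 m/s.
ρ_i^0.374 = 873^0.374 = 12.59
d^0.75 = 64.9^0.75 = 22.87
v^0.5 = 10400^0.5 = 102.0
g^-0.18 = 1.24^-0.18 = 0.9620
(sin 35°)^1 = 0.5736^1 = 0.5736
D = 0.0844 × 12.59 × 22.87 × 102.0 × 0.9620 × 0.5736 = 1368 m
   = 1.368 km

D ≈ 1.37 km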